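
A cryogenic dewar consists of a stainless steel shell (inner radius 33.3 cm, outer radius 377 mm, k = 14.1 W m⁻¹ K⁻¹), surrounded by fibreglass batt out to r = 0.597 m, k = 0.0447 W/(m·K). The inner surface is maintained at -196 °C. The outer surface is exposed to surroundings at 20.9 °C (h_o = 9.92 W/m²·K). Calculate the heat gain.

Q = 123 W

Resistance network (inner→outer):
  R_stainless steel = (1/0.333 − 1/0.377)/(4πk) = 0.3505/(4π·14.1) = 0.001978 K/W
  R_fibreglass batt = (1/0.377 − 1/0.597)/(4πk) = 0.9775/(4π·0.0447) = 1.740 K/W
  R_conv,out = 1/(4πr²h) = 1/(4π·0.597²·9.92) = 0.02251 K/W
ΣR = 0.001978 + 1.740 + 0.02251 = 1.764 K/W
Q = ΔT/ΣR = (-196 °C − 20.9 °C)/1.764 = -123 W
(Negative Q ⇒ heat flows inward; heat gain = 123 W.)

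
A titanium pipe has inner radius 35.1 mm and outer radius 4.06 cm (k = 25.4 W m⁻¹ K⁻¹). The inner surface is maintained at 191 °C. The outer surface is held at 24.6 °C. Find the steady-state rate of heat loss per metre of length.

Q' = 2πk·ΔT/ln(r₂/r₁) = 2π × 25.4 × 166.4 / ln(0.0406/0.0351) = 1.82×10^5 W/m

Q' = 182 kW/m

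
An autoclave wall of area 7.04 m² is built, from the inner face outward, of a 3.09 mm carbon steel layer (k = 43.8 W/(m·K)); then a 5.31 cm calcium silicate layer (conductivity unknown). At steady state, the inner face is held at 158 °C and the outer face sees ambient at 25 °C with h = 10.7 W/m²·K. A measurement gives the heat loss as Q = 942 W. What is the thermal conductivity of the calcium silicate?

ΣR = ΔT/Q = |158 − 25|/942 = 0.1412 K/W
Known resistances:
  R_carbon steel = L/(kA) = 0.00309/(43.8·7.04) = 1.002×10^-5 K/W
  R_conv,out = 1/(hA) = 1/(10.7·7.04) = 0.01328 K/W
R_calcium silicate = ΣR − ΣR_known = 0.1412 − 0.01329 = 0.1279 K/W
L/(kA) = 0.1279 ⇒ k = 0.0531/(0.1279·7.04) = 0.0590 W/m·K

k = 0.0590 W/m·K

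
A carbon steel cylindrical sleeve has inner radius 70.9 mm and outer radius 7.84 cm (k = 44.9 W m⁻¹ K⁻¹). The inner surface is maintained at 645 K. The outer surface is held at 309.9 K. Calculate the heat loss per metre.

Q' = 2πk·ΔT/ln(r₂/r₁) = 2π × 44.9 × 335.1 / ln(0.0784/0.0709) = 9.40×10^5 W/m

Q' = 9.40×10^5 W/m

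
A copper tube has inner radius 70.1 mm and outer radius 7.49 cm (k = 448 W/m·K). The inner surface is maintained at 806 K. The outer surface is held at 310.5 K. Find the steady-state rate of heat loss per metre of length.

Q' = 21100 kW/m

Q' = 2πk·ΔT/ln(r₂/r₁) = 2π × 448 × 495.5 / ln(0.0749/0.0701) = 2.11×10^7 W/m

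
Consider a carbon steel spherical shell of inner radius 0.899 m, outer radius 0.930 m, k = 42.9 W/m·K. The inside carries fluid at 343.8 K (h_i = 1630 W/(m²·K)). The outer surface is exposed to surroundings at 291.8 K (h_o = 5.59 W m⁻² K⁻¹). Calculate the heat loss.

Resistance network (inner→outer):
  R_conv,in = 1/(4πr²h) = 1/(4π·0.899²·1630) = 6.041×10^-5 K/W
  R_carbon steel = (1/0.899 − 1/0.930)/(4πk) = 0.03708/(4π·42.9) = 6.878×10^-5 K/W
  R_conv,out = 1/(4πr²h) = 1/(4π·0.930²·5.59) = 0.01646 K/W
ΣR = 6.041×10^-5 + 6.878×10^-5 + 0.01646 = 0.01659 K/W
Q = ΔT/ΣR = (343.8 K − 291.8 K)/0.01659 = 3130 W

Q = 3.13 kW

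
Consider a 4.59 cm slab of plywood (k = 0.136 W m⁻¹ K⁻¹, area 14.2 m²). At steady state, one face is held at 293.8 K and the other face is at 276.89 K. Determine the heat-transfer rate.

Q = kA·ΔT/L = 0.136 × 14.2 × |293.8 K − 276.89 K| / 0.0459 = 711 W

Q = 711 W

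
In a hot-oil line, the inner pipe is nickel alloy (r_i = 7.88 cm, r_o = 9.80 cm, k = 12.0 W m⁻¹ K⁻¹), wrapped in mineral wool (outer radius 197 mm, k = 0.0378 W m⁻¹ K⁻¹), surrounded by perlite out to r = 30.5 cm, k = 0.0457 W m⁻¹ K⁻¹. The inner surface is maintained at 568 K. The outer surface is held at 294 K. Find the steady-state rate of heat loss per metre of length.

Q' = 61.4 W/m

Treat each layer as a resistance in series:
  R'_nickel alloy = ln(0.0980/0.0788)/(2πk) = 0.2181/(2π·12.0) = 0.002892 m·K/W
  R'_mineral wool = ln(0.197/0.0980)/(2πk) = 0.6982/(2π·0.0378) = 2.940 m·K/W
  R'_perlite = ln(0.305/0.197)/(2πk) = 0.4371/(2π·0.0457) = 1.522 m·K/W
ΣR = 0.002892 + 2.940 + 1.522 = 4.465 m·K/W
Q' = ΔT/ΣR = (568 K − 294 K)/4.465 = 61.4 W/m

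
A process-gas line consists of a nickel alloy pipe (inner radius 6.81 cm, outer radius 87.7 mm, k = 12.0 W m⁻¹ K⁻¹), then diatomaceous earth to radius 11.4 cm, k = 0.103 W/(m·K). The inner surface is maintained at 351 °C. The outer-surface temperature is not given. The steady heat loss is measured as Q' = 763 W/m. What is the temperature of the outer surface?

T_out = 39.2 °C

Sum the resistances:
  R'_nickel alloy = ln(0.0877/0.0681)/(2πk) = 0.2529/(2π·12.0) = 0.003355 m·K/W
  R'_diatomaceous earth = ln(0.114/0.0877)/(2πk) = 0.2623/(2π·0.103) = 0.4053 m·K/W
ΣR = 0.4086 m·K/W
ΔT = Q'·ΣR = 763 × 0.4086 = 311.8 K
Heat flows outward, so T_out = T_in − ΔT = 351 − 311.8 = 39.2 °C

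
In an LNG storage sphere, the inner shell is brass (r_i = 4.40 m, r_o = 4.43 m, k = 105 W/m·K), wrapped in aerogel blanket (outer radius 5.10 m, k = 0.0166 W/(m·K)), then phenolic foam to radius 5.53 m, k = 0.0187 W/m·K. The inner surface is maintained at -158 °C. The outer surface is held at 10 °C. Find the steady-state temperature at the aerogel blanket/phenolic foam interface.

Series thermal resistances, inner to outer:
  R_brass = (1/4.40 − 1/4.43)/(4πk) = 0.001539/(4π·105) = 1.166×10^-6 K/W
  R_aerogel blanket = (1/4.43 − 1/5.10)/(4πk) = 0.02966/(4π·0.0166) = 0.1422 K/W
  R_phenolic foam = (1/5.10 − 1/5.53)/(4πk) = 0.01525/(4π·0.0187) = 0.06488 K/W
ΣR = 1.166×10^-6 + 0.1422 + 0.06488 = 0.2071 K/W
Q = ΔT/ΣR = (-158 °C − 10 °C)/0.2071 = -811.2 W
From the inner boundary to the aerogel blanket/phenolic foam interface, ΣR_partial = 0.1422 K/W.
T_interface = T_in − Q·ΣR_partial = -158 °C − (-811.2)(0.1422) = -42.6 °C

T = -42.6 °C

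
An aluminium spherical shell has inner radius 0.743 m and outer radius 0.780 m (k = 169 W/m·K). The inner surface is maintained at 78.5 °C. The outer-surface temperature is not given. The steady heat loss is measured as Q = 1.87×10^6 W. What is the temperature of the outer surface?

T_out = 22.3 °C

Series resistances:
  R_aluminium = (1/0.743 − 1/0.780)/(4πk) = 0.06384/(4π·169) = 3.006×10^-5 K/W
ΣR = 3.006×10^-5 K/W
ΔT = Q·ΣR = 1.87×10^6 × 3.006×10^-5 = 56.21 K
Heat flows outward, so T_out = T_in − ΔT = 78.5 − 56.21 = 22.3 °C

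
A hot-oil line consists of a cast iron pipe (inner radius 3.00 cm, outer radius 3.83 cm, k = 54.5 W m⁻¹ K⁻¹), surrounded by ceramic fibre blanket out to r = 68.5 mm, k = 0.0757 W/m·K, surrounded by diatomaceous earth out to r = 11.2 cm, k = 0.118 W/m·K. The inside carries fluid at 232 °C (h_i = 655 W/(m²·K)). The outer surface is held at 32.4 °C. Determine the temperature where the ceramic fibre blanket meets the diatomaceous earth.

T = 102 °C

Resistance network (inner→outer):
  R'_conv,in = 1/(2πr h) = 1/(2π·0.0300·655) = 0.008099 m·K/W
  R'_cast iron = ln(0.0383/0.0300)/(2πk) = 0.2443/(2π·54.5) = 7.133×10^-4 m·K/W
  R'_ceramic fibre blanket = ln(0.0685/0.0383)/(2πk) = 0.5814/(2π·0.0757) = 1.222 m·K/W
  R'_diatomaceous earth = ln(0.112/0.0685)/(2πk) = 0.4917/(2π·0.118) = 0.6631 m·K/W
ΣR = 0.008099 + 7.133×10^-4 + 1.222 + 0.6631 = 1.894 m·K/W
Q' = ΔT/ΣR = (232 °C − 32.4 °C)/1.894 = 105.4 W/m
From the inner boundary to the ceramic fibre blanket/diatomaceous earth interface, ΣR_partial = 1.231 m·K/W.
T_interface = T_in − Q'·ΣR_partial = 232 °C − (105.4)(1.231) = 102 °C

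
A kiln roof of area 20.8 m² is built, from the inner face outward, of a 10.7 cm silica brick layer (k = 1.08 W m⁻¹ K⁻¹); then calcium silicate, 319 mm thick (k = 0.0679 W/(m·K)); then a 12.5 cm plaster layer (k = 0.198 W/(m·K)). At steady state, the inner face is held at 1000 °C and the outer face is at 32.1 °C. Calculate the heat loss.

Treat each layer as a resistance in series:
  R_silica brick = L/(kA) = 0.107/(1.08·20.8) = 0.004763 K/W
  R_calcium silicate = L/(kA) = 0.319/(0.0679·20.8) = 0.2259 K/W
  R_plaster = L/(kA) = 0.125/(0.198·20.8) = 0.03035 K/W
ΣR = 0.004763 + 0.2259 + 0.03035 = 0.2610 K/W
Q = ΔT/ΣR = (1000 °C − 32.1 °C)/0.2610 = 3710 W

Q = 3710 W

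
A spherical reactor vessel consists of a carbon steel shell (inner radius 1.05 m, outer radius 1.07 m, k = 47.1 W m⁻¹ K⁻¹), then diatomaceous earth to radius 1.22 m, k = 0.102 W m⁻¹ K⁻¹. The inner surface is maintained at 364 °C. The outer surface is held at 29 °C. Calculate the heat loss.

Q = 3.74 kW

Treat each layer as a resistance in series:
  R_carbon steel = (1/1.05 − 1/1.07)/(4πk) = 0.01780/(4π·47.1) = 3.008×10^-5 K/W
  R_diatomaceous earth = (1/1.07 − 1/1.22)/(4πk) = 0.1149/(4π·0.102) = 0.08965 K/W
ΣR = 3.008×10^-5 + 0.08965 = 0.08968 K/W
Q = ΔT/ΣR = (364 °C − 29 °C)/0.08968 = 3740 W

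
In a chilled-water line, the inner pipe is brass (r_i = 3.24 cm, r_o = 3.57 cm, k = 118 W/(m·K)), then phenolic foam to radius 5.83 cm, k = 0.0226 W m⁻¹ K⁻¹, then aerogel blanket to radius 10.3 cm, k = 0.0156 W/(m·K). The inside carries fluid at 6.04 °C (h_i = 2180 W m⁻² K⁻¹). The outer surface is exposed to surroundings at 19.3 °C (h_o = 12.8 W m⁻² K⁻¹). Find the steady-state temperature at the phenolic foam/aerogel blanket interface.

Series thermal resistances, inner to outer:
  R'_conv,in = 1/(2πr h) = 1/(2π·0.0324·2180) = 0.002253 m·K/W
  R'_brass = ln(0.0357/0.0324)/(2πk) = 0.09699/(2π·118) = 1.308×10^-4 m·K/W
  R'_phenolic foam = ln(0.0583/0.0357)/(2πk) = 0.4905/(2π·0.0226) = 3.454 m·K/W
  R'_aerogel blanket = ln(0.103/0.0583)/(2πk) = 0.5691/(2π·0.0156) = 5.806 m·K/W
  R'_conv,out = 1/(2πr h) = 1/(2π·0.103·12.8) = 0.1207 m·K/W
ΣR = 0.002253 + 1.308×10^-4 + 3.454 + 5.806 + 0.1207 = 9.383 m·K/W
Q' = ΔT/ΣR = (6.04 °C − 19.3 °C)/9.383 = -1.413 W/m
From the inner boundary to the phenolic foam/aerogel blanket interface, ΣR_partial = 3.456 m·K/W.
T_interface = T_in − Q'·ΣR_partial = 6.04 °C − (-1.413)(3.456) = 10.9 °C

T = 10.9 °C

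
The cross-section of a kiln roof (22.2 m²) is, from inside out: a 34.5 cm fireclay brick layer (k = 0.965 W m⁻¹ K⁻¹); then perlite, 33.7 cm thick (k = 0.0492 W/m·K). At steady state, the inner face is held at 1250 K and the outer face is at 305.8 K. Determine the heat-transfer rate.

Treat each layer as a resistance in series:
  R_fireclay brick = L/(kA) = 0.345/(0.965·22.2) = 0.01610 K/W
  R_perlite = L/(kA) = 0.337/(0.0492·22.2) = 0.3085 K/W
ΣR = 0.01610 + 0.3085 = 0.3246 K/W
Q = ΔT/ΣR = (1250 K − 305.8 K)/0.3246 = 2910 W

Q = 2910 W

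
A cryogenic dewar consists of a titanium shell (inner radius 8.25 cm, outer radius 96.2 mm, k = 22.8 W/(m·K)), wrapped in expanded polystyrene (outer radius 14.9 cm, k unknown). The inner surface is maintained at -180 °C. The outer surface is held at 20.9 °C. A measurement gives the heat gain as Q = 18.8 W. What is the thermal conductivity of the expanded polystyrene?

k = 0.0274 W/m·K

ΣR = ΔT/Q = |-180 − 20.9|/18.8 = 10.69 K/W
Known resistances:
  R_titanium = (1/0.0825 − 1/0.0962)/(4πk) = 1.726/(4π·22.8) = 0.006025 K/W
R_expanded polystyrene = ΣR − ΣR_known = 10.69 − 0.006025 = 10.68 K/W
(1/r₁−1/r₂)/(4πk) = 10.68 ⇒ k = 3.684/(4π·10.68) = 0.0274 W/m·K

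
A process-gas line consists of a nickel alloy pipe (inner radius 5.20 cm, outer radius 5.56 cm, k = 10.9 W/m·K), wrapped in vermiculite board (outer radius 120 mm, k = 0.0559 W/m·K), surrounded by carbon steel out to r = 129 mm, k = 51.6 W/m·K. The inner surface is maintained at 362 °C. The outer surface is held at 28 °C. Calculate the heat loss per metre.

Series thermal resistances, inner to outer:
  R'_nickel alloy = ln(0.0556/0.0520)/(2πk) = 0.06694/(2π·10.9) = 9.774×10^-4 m·K/W
  R'_vermiculite board = ln(0.120/0.0556)/(2πk) = 0.7693/(2π·0.0559) = 2.190 m·K/W
  R'_carbon steel = ln(0.129/0.120)/(2πk) = 0.07232/(2π·51.6) = 2.231×10^-4 m·K/W
ΣR = 9.774×10^-4 + 2.190 + 2.231×10^-4 = 2.191 m·K/W
Q' = ΔT/ΣR = (362 °C − 28 °C)/2.191 = 152 W/m

Q' = 152 W/m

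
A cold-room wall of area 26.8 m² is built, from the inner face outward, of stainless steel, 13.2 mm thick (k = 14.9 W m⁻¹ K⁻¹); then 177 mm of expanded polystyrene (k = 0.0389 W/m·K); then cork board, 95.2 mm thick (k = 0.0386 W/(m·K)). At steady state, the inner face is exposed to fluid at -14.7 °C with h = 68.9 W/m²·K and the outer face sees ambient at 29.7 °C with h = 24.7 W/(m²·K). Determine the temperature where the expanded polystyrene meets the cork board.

Treat each layer as a resistance in series:
  R_conv,in = 1/(hA) = 1/(68.9·26.8) = 5.416×10^-4 K/W
  R_stainless steel = L/(kA) = 0.0132/(14.9·26.8) = 3.306×10^-5 K/W
  R_expanded polystyrene = L/(kA) = 0.177/(0.0389·26.8) = 0.1698 K/W
  R_cork board = L/(kA) = 0.0952/(0.0386·26.8) = 0.09203 K/W
  R_conv,out = 1/(hA) = 1/(24.7·26.8) = 0.001511 K/W
ΣR = 5.416×10^-4 + 3.306×10^-5 + 0.1698 + 0.09203 + 0.001511 = 0.2639 K/W
Q = ΔT/ΣR = (-14.7 °C − 29.7 °C)/0.2639 = -168.2 W
From the inner boundary to the expanded polystyrene/cork board interface, ΣR_partial = 0.1704 K/W.
T_interface = T_in − Q·ΣR_partial = -14.7 °C − (-168.2)(0.1704) = 14.0 °C

T = 14.0 °C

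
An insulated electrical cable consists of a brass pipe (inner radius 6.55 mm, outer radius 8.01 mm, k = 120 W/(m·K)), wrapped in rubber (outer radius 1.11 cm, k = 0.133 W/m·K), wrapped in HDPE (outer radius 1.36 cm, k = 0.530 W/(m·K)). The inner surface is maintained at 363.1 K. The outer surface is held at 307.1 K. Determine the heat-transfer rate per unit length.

Series thermal resistances, inner to outer:
  R'_brass = ln(0.00801/0.00655)/(2πk) = 0.2012/(2π·120) = 2.669×10^-4 m·K/W
  R'_rubber = ln(0.0111/0.00801)/(2πk) = 0.3263/(2π·0.133) = 0.3904 m·K/W
  R'_HDPE = ln(0.0136/0.0111)/(2πk) = 0.2031/(2π·0.530) = 0.06100 m·K/W
ΣR = 2.669×10^-4 + 0.3904 + 0.06100 = 0.4517 m·K/W
Q' = ΔT/ΣR = (363.1 K − 307.1 K)/0.4517 = 124 W/m

Q' = 124 W/m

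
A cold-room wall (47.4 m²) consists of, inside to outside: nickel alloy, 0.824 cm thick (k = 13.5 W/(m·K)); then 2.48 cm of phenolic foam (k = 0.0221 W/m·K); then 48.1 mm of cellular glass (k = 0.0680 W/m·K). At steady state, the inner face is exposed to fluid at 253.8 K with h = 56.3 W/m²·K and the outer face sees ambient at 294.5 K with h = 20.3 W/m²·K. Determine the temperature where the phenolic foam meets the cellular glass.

Treat each layer as a resistance in series:
  R_conv,in = 1/(hA) = 1/(56.3·47.4) = 3.747×10^-4 K/W
  R_nickel alloy = L/(kA) = 0.00824/(13.5·47.4) = 1.288×10^-5 K/W
  R_phenolic foam = L/(kA) = 0.0248/(0.0221·47.4) = 0.02367 K/W
  R_cellular glass = L/(kA) = 0.0481/(0.0680·47.4) = 0.01492 K/W
  R_conv,out = 1/(hA) = 1/(20.3·47.4) = 0.001039 K/W
ΣR = 3.747×10^-4 + 1.288×10^-5 + 0.02367 + 0.01492 + 0.001039 = 0.04002 K/W
Q = ΔT/ΣR = (253.8 K − 294.5 K)/0.04002 = -1017 W
From the inner boundary to the phenolic foam/cellular glass interface, ΣR_partial = 0.02406 K/W.
T_interface = T_in − Q·ΣR_partial = 253.8 K − (-1017)(0.02406) = 278.27 K

T = 278.27 K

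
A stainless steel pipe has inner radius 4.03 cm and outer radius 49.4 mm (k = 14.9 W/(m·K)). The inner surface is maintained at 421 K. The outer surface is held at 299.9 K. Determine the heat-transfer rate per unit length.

Q' = 2πk·ΔT/ln(r₂/r₁) = 2π × 14.9 × 121.1 / ln(0.0494/0.0403) = 55700 W/m

Q' = 55700 W/m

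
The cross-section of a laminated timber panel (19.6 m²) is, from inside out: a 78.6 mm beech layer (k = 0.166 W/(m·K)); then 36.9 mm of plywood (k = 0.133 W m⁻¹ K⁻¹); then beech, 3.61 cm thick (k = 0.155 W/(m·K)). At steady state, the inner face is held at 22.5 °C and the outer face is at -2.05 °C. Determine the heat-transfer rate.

Q = 489 W

Series thermal resistances, inner to outer:
  R_beech = L/(kA) = 0.0786/(0.166·19.6) = 0.02416 K/W
  R_plywood = L/(kA) = 0.0369/(0.133·19.6) = 0.01416 K/W
  R_beech = L/(kA) = 0.0361/(0.155·19.6) = 0.01188 K/W
ΣR = 0.02416 + 0.01416 + 0.01188 = 0.05020 K/W
Q = ΔT/ΣR = (22.5 °C − -2.05 °C)/0.05020 = 489 W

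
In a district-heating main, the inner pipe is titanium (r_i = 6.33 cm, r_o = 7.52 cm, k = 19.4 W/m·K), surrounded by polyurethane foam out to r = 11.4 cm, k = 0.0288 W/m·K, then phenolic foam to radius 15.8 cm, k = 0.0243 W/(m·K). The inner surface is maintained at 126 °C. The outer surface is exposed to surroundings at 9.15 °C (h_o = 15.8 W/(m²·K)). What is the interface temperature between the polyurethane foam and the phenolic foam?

T = 66.3 °C

Resistance network (inner→outer):
  R'_titanium = ln(0.0752/0.0633)/(2πk) = 0.1723/(2π·19.4) = 0.001413 m·K/W
  R'_polyurethane foam = ln(0.114/0.0752)/(2πk) = 0.4160/(2π·0.0288) = 2.299 m·K/W
  R'_phenolic foam = ln(0.158/0.114)/(2πk) = 0.3264/(2π·0.0243) = 2.138 m·K/W
  R'_conv,out = 1/(2πr h) = 1/(2π·0.158·15.8) = 0.06375 m·K/W
ΣR = 0.001413 + 2.299 + 2.138 + 0.06375 = 4.502 m·K/W
Q' = ΔT/ΣR = (126 °C − 9.15 °C)/4.502 = 25.96 W/m
From the inner boundary to the polyurethane foam/phenolic foam interface, ΣR_partial = 2.300 m·K/W.
T_interface = T_in − Q'·ΣR_partial = 126 °C − (25.96)(2.300) = 66.3 °C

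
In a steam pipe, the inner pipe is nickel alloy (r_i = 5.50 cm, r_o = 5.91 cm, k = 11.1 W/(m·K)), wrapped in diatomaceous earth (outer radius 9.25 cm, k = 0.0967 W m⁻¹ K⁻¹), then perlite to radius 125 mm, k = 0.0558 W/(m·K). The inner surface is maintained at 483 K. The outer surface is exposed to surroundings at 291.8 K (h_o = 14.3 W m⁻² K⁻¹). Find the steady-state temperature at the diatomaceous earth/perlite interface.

Series thermal resistances, inner to outer:
  R'_nickel alloy = ln(0.0591/0.0550)/(2πk) = 0.07190/(2π·11.1) = 0.001031 m·K/W
  R'_diatomaceous earth = ln(0.0925/0.0591)/(2πk) = 0.4480/(2π·0.0967) = 0.7373 m·K/W
  R'_perlite = ln(0.125/0.0925)/(2πk) = 0.3011/(2π·0.0558) = 0.8588 m·K/W
  R'_conv,out = 1/(2πr h) = 1/(2π·0.125·14.3) = 0.08904 m·K/W
ΣR = 0.001031 + 0.7373 + 0.8588 + 0.08904 = 1.686 m·K/W
Q' = ΔT/ΣR = (483 K − 291.8 K)/1.686 = 113.4 W/m
From the inner boundary to the diatomaceous earth/perlite interface, ΣR_partial = 0.7383 m·K/W.
T_interface = T_in − Q'·ΣR_partial = 483 K − (113.4)(0.7383) = 399 K

T = 399 K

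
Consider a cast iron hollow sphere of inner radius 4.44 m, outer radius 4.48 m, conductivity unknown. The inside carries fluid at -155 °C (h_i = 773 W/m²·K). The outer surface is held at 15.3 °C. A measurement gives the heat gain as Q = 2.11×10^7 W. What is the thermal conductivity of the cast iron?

ΣR = ΔT/Q = |-155 − 15.3|/2.11×10^7 = 8.071×10^-6 K/W
Known resistances:
  R_conv,in = 1/(4πr²h) = 1/(4π·4.44²·773) = 5.222×10^-6 K/W
R_cast iron = ΣR − ΣR_known = 8.071×10^-6 − 5.222×10^-6 = 2.849×10^-6 K/W
(1/r₁−1/r₂)/(4πk) = 2.849×10^-6 ⇒ k = 0.002011/(4π·2.849×10^-6) = 56.2 W/m·K

k = 56.2 W/m·K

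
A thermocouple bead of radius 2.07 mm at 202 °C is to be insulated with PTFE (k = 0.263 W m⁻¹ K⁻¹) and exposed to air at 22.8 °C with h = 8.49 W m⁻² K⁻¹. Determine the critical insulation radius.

For a sphere, r_cr = 2k_ins/h = 2·0.263/8.49 = 0.0620 m = 6.20 cm

r_cr = 6.20 cm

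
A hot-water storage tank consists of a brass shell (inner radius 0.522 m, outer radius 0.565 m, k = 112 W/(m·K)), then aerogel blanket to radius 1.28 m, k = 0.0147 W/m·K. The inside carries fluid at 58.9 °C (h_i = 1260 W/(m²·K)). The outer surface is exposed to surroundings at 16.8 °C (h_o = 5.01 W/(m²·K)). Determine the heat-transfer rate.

Q = 7.85 W

Treat each layer as a resistance in series:
  R_conv,in = 1/(4πr²h) = 1/(4π·0.522²·1260) = 2.318×10^-4 K/W
  R_brass = (1/0.522 − 1/0.565)/(4πk) = 0.1458/(4π·112) = 1.036×10^-4 K/W
  R_aerogel blanket = (1/0.565 − 1/1.28)/(4πk) = 0.9887/(4π·0.0147) = 5.352 K/W
  R_conv,out = 1/(4πr²h) = 1/(4π·1.28²·5.01) = 0.009695 K/W
ΣR = 2.318×10^-4 + 1.036×10^-4 + 5.352 + 0.009695 = 5.362 K/W
Q = ΔT/ΣR = (58.9 °C − 16.8 °C)/5.362 = 7.85 W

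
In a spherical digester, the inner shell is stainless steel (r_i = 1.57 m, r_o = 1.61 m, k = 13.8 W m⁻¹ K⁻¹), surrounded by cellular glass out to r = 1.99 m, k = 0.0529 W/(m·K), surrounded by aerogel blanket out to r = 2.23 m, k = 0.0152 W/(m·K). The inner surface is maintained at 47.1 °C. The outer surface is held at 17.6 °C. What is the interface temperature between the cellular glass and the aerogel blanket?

Series thermal resistances, inner to outer:
  R_stainless steel = (1/1.57 − 1/1.61)/(4πk) = 0.01582/(4π·13.8) = 9.125×10^-5 K/W
  R_cellular glass = (1/1.61 − 1/1.99)/(4πk) = 0.1186/(4π·0.0529) = 0.1784 K/W
  R_aerogel blanket = (1/1.99 − 1/2.23)/(4πk) = 0.05408/(4π·0.0152) = 0.2831 K/W
ΣR = 9.125×10^-5 + 0.1784 + 0.2831 = 0.4616 K/W
Q = ΔT/ΣR = (47.1 °C − 17.6 °C)/0.4616 = 63.91 W
From the inner boundary to the cellular glass/aerogel blanket interface, ΣR_partial = 0.1785 K/W.
T_interface = T_in − Q·ΣR_partial = 47.1 °C − (63.91)(0.1785) = 35.7 °C

T = 35.7 °C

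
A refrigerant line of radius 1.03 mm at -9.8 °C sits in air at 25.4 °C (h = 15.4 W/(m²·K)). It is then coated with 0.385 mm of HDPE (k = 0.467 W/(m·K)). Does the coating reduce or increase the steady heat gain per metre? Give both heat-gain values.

increases: 3.51 → 4.75 W/m

Critical radius for a cylinder: r_cr = k/h = 0.0303 m = 3.03 cm.
Outer radius after coating: r₂ = 0.00103 + 3.85×10^-4 = 0.001415 m.
Since r₁ < r_cr and r₂ ≤ r_cr, the coating moves toward the maximum at r_cr — heat gain rises.
Bare: R = 1/(2πr₁h) = 10.03 m·K/W; Q = 35.2/10.03 = 3.51 W/m.
Coated: R = R_cond + R_conv = 7.412 m·K/W; Q = 35.2/7.412 = 4.75 W/m.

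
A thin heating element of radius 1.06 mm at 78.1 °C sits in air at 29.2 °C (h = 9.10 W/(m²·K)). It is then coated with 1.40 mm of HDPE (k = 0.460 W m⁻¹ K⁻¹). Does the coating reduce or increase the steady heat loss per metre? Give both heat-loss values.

Critical radius for a cylinder: r_cr = k/h = 0.0505 m = 5.05 cm.
Outer radius after coating: r₂ = 0.00106 + 0.00140 = 0.00246 m.
Since r₁ < r_cr and r₂ ≤ r_cr, the coating moves toward the maximum at r_cr — heat loss rises.
Bare: R = 1/(2πr₁h) = 16.50 m·K/W; Q = 48.9/16.50 = 2.96 W/m.
Coated: R = R_cond + R_conv = 7.401 m·K/W; Q = 48.9/7.401 = 6.61 W/m.

increases: 2.96 → 6.61 W/m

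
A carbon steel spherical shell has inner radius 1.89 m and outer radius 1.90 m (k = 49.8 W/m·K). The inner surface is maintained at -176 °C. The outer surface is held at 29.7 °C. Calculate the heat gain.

Q = 4πk·ΔT/(1/r₁ − 1/r₂) = 4π × 49.8 × 205.7 / (1/1.89 − 1/1.90) = 4.62×10^7 W

Q = 46200 kW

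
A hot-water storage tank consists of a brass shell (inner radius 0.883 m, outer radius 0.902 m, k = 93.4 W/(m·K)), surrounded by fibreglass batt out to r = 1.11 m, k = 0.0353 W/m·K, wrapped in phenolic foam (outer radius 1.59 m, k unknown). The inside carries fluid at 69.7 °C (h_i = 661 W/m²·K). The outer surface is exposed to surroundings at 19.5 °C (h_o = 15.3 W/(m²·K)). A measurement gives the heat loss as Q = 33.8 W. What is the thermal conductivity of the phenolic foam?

k = 0.0213 W/m·K

ΣR = ΔT/Q = |69.7 − 19.5|/33.8 = 1.485 K/W
Known resistances:
  R_conv,in = 1/(4πr²h) = 1/(4π·0.883²·661) = 1.544×10^-4 K/W
  R_brass = (1/0.883 − 1/0.902)/(4πk) = 0.02386/(4π·93.4) = 2.032×10^-5 K/W
  R_fibreglass batt = (1/0.902 − 1/1.11)/(4πk) = 0.2077/(4π·0.0353) = 0.4683 K/W
  R_conv,out = 1/(4πr²h) = 1/(4π·1.59²·15.3) = 0.002057 K/W
R_phenolic foam = ΣR − ΣR_known = 1.485 − 0.4705 = 1.015 K/W
(1/r₁−1/r₂)/(4πk) = 1.015 ⇒ k = 0.2720/(4π·1.015) = 0.0213 W/m·K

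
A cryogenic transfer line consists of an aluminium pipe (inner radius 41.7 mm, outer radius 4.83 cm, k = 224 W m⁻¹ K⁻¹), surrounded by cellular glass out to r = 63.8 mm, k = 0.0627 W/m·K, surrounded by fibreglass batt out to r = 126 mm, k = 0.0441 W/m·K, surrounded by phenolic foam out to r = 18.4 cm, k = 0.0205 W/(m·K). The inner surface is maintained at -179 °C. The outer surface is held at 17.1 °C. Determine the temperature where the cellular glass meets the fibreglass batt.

T = -156 °C

Treat each layer as a resistance in series:
  R'_aluminium = ln(0.0483/0.0417)/(2πk) = 0.1469/(2π·224) = 1.044×10^-4 m·K/W
  R'_cellular glass = ln(0.0638/0.0483)/(2πk) = 0.2783/(2π·0.0627) = 0.7065 m·K/W
  R'_fibreglass batt = ln(0.126/0.0638)/(2πk) = 0.6805/(2π·0.0441) = 2.456 m·K/W
  R'_phenolic foam = ln(0.184/0.126)/(2πk) = 0.3787/(2π·0.0205) = 2.940 m·K/W
ΣR = 1.044×10^-4 + 0.7065 + 2.456 + 2.940 = 6.103 m·K/W
Q' = ΔT/ΣR = (-179 °C − 17.1 °C)/6.103 = -32.13 W/m
From the inner boundary to the cellular glass/fibreglass batt interface, ΣR_partial = 0.7066 m·K/W.
T_interface = T_in − Q'·ΣR_partial = -179 °C − (-32.13)(0.7066) = -156 °C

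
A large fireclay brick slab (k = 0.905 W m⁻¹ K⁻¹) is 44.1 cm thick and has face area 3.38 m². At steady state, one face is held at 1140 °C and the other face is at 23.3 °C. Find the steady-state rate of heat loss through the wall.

Q = 7.75 kW

Q = kA·ΔT/L = 0.905 × 3.38 × |1140 °C − 23.3 °C| / 0.441 = 7750 W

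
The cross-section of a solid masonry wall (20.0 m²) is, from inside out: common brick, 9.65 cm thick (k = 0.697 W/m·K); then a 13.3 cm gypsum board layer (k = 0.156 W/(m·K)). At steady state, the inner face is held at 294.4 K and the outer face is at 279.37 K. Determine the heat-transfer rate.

Series thermal resistances, inner to outer:
  R_common brick = L/(kA) = 0.0965/(0.697·20.0) = 0.006923 K/W
  R_gypsum board = L/(kA) = 0.133/(0.156·20.0) = 0.04263 K/W
ΣR = 0.006923 + 0.04263 = 0.04955 K/W
Q = ΔT/ΣR = (294.4 K − 279.37 K)/0.04955 = 303 W

Q = 303 W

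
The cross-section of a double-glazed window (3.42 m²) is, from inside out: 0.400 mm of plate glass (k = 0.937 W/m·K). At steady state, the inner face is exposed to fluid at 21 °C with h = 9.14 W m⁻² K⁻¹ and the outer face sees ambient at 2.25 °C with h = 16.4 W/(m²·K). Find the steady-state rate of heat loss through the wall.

Resistance network (inner→outer):
  R_conv,in = 1/(hA) = 1/(9.14·3.42) = 0.03199 K/W
  R_plate glass = L/(kA) = 4.00×10^-4/(0.937·3.42) = 1.248×10^-4 K/W
  R_conv,out = 1/(hA) = 1/(16.4·3.42) = 0.01783 K/W
ΣR = 0.03199 + 1.248×10^-4 + 0.01783 = 0.04994 K/W
Q = ΔT/ΣR = (21 °C − 2.25 °C)/0.04994 = 375 W

Q = 375 W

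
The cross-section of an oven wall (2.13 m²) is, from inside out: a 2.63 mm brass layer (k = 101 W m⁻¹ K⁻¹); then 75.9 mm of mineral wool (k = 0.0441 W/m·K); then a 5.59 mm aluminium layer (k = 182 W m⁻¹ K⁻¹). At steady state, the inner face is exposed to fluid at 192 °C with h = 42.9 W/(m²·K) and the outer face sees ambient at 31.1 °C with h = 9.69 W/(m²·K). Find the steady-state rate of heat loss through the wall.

Q = 185 W

Series thermal resistances, inner to outer:
  R_conv,in = 1/(hA) = 1/(42.9·2.13) = 0.01094 K/W
  R_brass = L/(kA) = 0.00263/(101·2.13) = 1.223×10^-5 K/W
  R_mineral wool = L/(kA) = 0.0759/(0.0441·2.13) = 0.8080 K/W
  R_aluminium = L/(kA) = 0.00559/(182·2.13) = 1.442×10^-5 K/W
  R_conv,out = 1/(hA) = 1/(9.69·2.13) = 0.04845 K/W
ΣR = 0.01094 + 1.223×10^-5 + 0.8080 + 1.442×10^-5 + 0.04845 = 0.8674 K/W
Q = ΔT/ΣR = (192 °C − 31.1 °C)/0.8674 = 185 W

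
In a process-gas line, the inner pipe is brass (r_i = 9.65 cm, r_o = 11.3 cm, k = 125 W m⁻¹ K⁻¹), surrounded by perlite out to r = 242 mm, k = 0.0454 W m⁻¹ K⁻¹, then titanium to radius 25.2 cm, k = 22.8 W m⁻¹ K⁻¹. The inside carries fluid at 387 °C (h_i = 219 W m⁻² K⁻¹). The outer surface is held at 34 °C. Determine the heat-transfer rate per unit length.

Treat each layer as a resistance in series:
  R'_conv,in = 1/(2πr h) = 1/(2π·0.0965·219) = 0.007531 m·K/W
  R'_brass = ln(0.113/0.0965)/(2πk) = 0.1578/(2π·125) = 2.010×10^-4 m·K/W
  R'_perlite = ln(0.242/0.113)/(2πk) = 0.7615/(2π·0.0454) = 2.670 m·K/W
  R'_titanium = ln(0.252/0.242)/(2πk) = 0.04049/(2π·22.8) = 2.826×10^-4 m·K/W
ΣR = 0.007531 + 2.010×10^-4 + 2.670 + 2.826×10^-4 = 2.678 m·K/W
Q' = ΔT/ΣR = (387 °C − 34 °C)/2.678 = 132 W/m

Q' = 132 W/m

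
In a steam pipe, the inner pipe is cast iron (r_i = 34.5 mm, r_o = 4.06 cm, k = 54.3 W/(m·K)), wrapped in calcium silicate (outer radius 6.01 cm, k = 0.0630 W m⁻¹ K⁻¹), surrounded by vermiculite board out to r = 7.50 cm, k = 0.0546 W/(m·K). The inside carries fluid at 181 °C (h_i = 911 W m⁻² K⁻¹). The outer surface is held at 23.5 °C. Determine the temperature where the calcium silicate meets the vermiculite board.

T = 85.4 °C

Resistance network (inner→outer):
  R'_conv,in = 1/(2πr h) = 1/(2π·0.0345·911) = 0.005064 m·K/W
  R'_cast iron = ln(0.0406/0.0345)/(2πk) = 0.1628/(2π·54.3) = 4.772×10^-4 m·K/W
  R'_calcium silicate = ln(0.0601/0.0406)/(2πk) = 0.3922/(2π·0.0630) = 0.9909 m·K/W
  R'_vermiculite board = ln(0.0750/0.0601)/(2πk) = 0.2215/(2π·0.0546) = 0.6456 m·K/W
ΣR = 0.005064 + 4.772×10^-4 + 0.9909 + 0.6456 = 1.642 m·K/W
Q' = ΔT/ΣR = (181 °C − 23.5 °C)/1.642 = 95.92 W/m
From the inner boundary to the calcium silicate/vermiculite board interface, ΣR_partial = 0.9964 m·K/W.
T_interface = T_in − Q'·ΣR_partial = 181 °C − (95.92)(0.9964) = 85.4 °C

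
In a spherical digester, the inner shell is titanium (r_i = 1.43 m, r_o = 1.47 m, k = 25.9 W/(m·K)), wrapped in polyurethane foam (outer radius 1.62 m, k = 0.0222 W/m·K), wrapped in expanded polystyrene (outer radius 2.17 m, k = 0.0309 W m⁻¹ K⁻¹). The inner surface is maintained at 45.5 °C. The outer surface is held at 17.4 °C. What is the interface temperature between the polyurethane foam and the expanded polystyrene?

T = 35.4 °C

Resistance network (inner→outer):
  R_titanium = (1/1.43 − 1/1.47)/(4πk) = 0.01903/(4π·25.9) = 5.847×10^-5 K/W
  R_polyurethane foam = (1/1.47 − 1/1.62)/(4πk) = 0.06299/(4π·0.0222) = 0.2258 K/W
  R_expanded polystyrene = (1/1.62 − 1/2.17)/(4πk) = 0.1565/(4π·0.0309) = 0.4029 K/W
ΣR = 5.847×10^-5 + 0.2258 + 0.4029 = 0.6288 K/W
Q = ΔT/ΣR = (45.5 °C − 17.4 °C)/0.6288 = 44.69 W
From the inner boundary to the polyurethane foam/expanded polystyrene interface, ΣR_partial = 0.2259 K/W.
T_interface = T_in − Q·ΣR_partial = 45.5 °C − (44.69)(0.2259) = 35.4 °C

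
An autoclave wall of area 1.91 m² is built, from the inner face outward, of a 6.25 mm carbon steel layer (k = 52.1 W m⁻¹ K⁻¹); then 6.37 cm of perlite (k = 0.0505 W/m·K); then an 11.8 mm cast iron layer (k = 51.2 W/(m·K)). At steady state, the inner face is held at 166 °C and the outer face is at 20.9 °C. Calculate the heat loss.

Resistance network (inner→outer):
  R_carbon steel = L/(kA) = 0.00625/(52.1·1.91) = 6.281×10^-5 K/W
  R_perlite = L/(kA) = 0.0637/(0.0505·1.91) = 0.6604 K/W
  R_cast iron = L/(kA) = 0.0118/(51.2·1.91) = 1.207×10^-4 K/W
ΣR = 6.281×10^-5 + 0.6604 + 1.207×10^-4 = 0.6606 K/W
Q = ΔT/ΣR = (166 °C − 20.9 °C)/0.6606 = 220 W

Q = 220 W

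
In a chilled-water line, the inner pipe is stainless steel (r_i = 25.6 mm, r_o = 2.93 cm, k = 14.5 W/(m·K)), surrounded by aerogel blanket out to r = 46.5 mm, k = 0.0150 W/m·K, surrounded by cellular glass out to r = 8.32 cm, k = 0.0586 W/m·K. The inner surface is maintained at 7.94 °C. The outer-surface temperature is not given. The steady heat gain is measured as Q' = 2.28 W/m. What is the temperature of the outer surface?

T_out = 22.7 °C

Sum the resistances:
  R'_stainless steel = ln(0.0293/0.0256)/(2πk) = 0.1350/(2π·14.5) = 0.001482 m·K/W
  R'_aerogel blanket = ln(0.0465/0.0293)/(2πk) = 0.4619/(2π·0.0150) = 4.901 m·K/W
  R'_cellular glass = ln(0.0832/0.0465)/(2πk) = 0.5818/(2π·0.0586) = 1.580 m·K/W
ΣR = 6.482 m·K/W
ΔT = Q'·ΣR = 2.28 × 6.482 = 14.78 K
Heat flows inward, so T_out = T_in + ΔT = 7.94 + 14.78 = 22.7 °C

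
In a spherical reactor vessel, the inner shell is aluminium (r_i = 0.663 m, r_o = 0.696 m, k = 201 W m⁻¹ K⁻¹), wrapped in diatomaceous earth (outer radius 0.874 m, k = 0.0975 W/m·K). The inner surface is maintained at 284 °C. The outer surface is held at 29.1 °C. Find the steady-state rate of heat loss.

Series thermal resistances, inner to outer:
  R_aluminium = (1/0.663 − 1/0.696)/(4πk) = 0.07151/(4π·201) = 2.831×10^-5 K/W
  R_diatomaceous earth = (1/0.696 − 1/0.874)/(4πk) = 0.2926/(4π·0.0975) = 0.2388 K/W
ΣR = 2.831×10^-5 + 0.2388 = 0.2388 K/W
Q = ΔT/ΣR = (284 °C − 29.1 °C)/0.2388 = 1070 W

Q = 1070 W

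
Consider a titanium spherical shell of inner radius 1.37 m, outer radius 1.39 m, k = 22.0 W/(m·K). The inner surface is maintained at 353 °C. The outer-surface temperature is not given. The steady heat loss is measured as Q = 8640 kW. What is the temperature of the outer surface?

T_out = 24.8 °C

Series resistances:
  R_titanium = (1/1.37 − 1/1.39)/(4πk) = 0.01050/(4π·22.0) = 3.799×10^-5 K/W
ΣR = 3.799×10^-5 K/W
ΔT = Q·ΣR = 8.64×10^6 × 3.799×10^-5 = 328.2 K
Heat flows outward, so T_out = T_in − ΔT = 353 − 328.2 = 24.8 °C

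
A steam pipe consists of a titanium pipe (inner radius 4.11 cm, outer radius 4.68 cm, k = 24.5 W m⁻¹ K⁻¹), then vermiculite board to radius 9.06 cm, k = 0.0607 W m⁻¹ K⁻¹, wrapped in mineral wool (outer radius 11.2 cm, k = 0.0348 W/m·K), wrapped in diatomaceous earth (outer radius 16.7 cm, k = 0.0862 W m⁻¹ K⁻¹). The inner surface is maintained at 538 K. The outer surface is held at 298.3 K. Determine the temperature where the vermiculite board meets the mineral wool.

T = 417 K

Treat each layer as a resistance in series:
  R'_titanium = ln(0.0468/0.0411)/(2πk) = 0.1299/(2π·24.5) = 8.437×10^-4 m·K/W
  R'_vermiculite board = ln(0.0906/0.0468)/(2πk) = 0.6606/(2π·0.0607) = 1.732 m·K/W
  R'_mineral wool = ln(0.112/0.0906)/(2πk) = 0.2120/(2π·0.0348) = 0.9698 m·K/W
  R'_diatomaceous earth = ln(0.167/0.112)/(2πk) = 0.3995/(2π·0.0862) = 0.7376 m·K/W
ΣR = 8.437×10^-4 + 1.732 + 0.9698 + 0.7376 = 3.440 m·K/W
Q' = ΔT/ΣR = (538 K − 298.3 K)/3.440 = 69.68 W/m
From the inner boundary to the vermiculite board/mineral wool interface, ΣR_partial = 1.733 m·K/W.
T_interface = T_in − Q'·ΣR_partial = 538 K − (69.68)(1.733) = 417 K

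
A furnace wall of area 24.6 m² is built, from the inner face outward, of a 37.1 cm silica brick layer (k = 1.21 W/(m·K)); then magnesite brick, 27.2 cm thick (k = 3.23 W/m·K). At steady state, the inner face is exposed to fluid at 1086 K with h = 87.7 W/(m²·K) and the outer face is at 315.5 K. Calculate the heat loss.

Q = 47.1 kW

Treat each layer as a resistance in series:
  R_conv,in = 1/(hA) = 1/(87.7·24.6) = 4.635×10^-4 K/W
  R_silica brick = L/(kA) = 0.371/(1.21·24.6) = 0.01246 K/W
  R_magnesite brick = L/(kA) = 0.272/(3.23·24.6) = 0.003423 K/W
ΣR = 4.635×10^-4 + 0.01246 + 0.003423 = 0.01635 K/W
Q = ΔT/ΣR = (1086 K − 315.5 K)/0.01635 = 47100 W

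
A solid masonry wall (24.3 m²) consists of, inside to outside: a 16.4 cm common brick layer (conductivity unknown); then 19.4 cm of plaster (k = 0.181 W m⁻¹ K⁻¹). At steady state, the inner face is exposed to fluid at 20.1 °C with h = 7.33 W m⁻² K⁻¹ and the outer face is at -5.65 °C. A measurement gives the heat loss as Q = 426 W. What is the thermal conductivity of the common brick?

ΣR = ΔT/Q = |20.1 − -5.65|/426 = 0.06045 K/W
Known resistances:
  R_conv,in = 1/(hA) = 1/(7.33·24.3) = 0.005614 K/W
  R_plaster = L/(kA) = 0.194/(0.181·24.3) = 0.04411 K/W
R_common brick = ΣR − ΣR_known = 0.06045 − 0.04972 = 0.01073 K/W
L/(kA) = 0.01073 ⇒ k = 0.164/(0.01073·24.3) = 0.629 W/m·K

k = 0.629 W/m·K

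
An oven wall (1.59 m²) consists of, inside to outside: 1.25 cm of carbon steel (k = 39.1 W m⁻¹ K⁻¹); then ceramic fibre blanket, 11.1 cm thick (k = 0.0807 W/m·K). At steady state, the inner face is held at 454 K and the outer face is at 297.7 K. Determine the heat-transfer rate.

Q = 181 W

Treat each layer as a resistance in series:
  R_carbon steel = L/(kA) = 0.0125/(39.1·1.59) = 2.011×10^-4 K/W
  R_ceramic fibre blanket = L/(kA) = 0.111/(0.0807·1.59) = 0.8651 K/W
ΣR = 2.011×10^-4 + 0.8651 = 0.8653 K/W
Q = ΔT/ΣR = (454 K − 297.7 K)/0.8653 = 181 W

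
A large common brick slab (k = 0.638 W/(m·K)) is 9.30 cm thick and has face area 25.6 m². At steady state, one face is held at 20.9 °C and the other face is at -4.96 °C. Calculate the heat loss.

Q = 4.54 kW

Q = kA·ΔT/L = 0.638 × 25.6 × |20.9 °C − -4.96 °C| / 0.0930 = 4540 W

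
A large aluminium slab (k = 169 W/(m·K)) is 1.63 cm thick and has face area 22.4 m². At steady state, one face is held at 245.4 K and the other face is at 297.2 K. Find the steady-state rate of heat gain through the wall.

Q = 12000 kW

Q = kA·ΔT/L = 169 × 22.4 × |245.4 K − 297.2 K| / 0.0163 = 1.20×10^7 W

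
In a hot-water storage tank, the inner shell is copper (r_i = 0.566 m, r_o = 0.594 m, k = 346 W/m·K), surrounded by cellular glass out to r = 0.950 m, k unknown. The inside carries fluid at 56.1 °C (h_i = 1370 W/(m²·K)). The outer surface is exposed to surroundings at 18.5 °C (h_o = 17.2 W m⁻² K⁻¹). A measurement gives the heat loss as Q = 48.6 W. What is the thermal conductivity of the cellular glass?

ΣR = ΔT/Q = |56.1 − 18.5|/48.6 = 0.7737 K/W
Known resistances:
  R_conv,in = 1/(4πr²h) = 1/(4π·0.566²·1370) = 1.813×10^-4 K/W
  R_copper = (1/0.566 − 1/0.594)/(4πk) = 0.08328/(4π·346) = 1.915×10^-5 K/W
  R_conv,out = 1/(4πr²h) = 1/(4π·0.950²·17.2) = 0.005126 K/W
R_cellular glass = ΣR − ΣR_known = 0.7737 − 0.005326 = 0.7684 K/W
(1/r₁−1/r₂)/(4πk) = 0.7684 ⇒ k = 0.6309/(4π·0.7684) = 0.0653 W/m·K

k = 0.0653 W/m·K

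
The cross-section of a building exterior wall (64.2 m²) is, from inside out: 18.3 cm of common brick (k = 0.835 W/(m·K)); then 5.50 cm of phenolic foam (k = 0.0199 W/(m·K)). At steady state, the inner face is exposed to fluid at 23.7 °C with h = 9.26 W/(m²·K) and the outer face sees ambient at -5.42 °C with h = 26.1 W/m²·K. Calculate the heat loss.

Treat each layer as a resistance in series:
  R_conv,in = 1/(hA) = 1/(9.26·64.2) = 0.001682 K/W
  R_common brick = L/(kA) = 0.183/(0.835·64.2) = 0.003414 K/W
  R_phenolic foam = L/(kA) = 0.0550/(0.0199·64.2) = 0.04305 K/W
  R_conv,out = 1/(hA) = 1/(26.1·64.2) = 5.968×10^-4 K/W
ΣR = 0.001682 + 0.003414 + 0.04305 + 5.968×10^-4 = 0.04874 K/W
Q = ΔT/ΣR = (23.7 °C − -5.42 °C)/0.04874 = 597 W

Q = 597 W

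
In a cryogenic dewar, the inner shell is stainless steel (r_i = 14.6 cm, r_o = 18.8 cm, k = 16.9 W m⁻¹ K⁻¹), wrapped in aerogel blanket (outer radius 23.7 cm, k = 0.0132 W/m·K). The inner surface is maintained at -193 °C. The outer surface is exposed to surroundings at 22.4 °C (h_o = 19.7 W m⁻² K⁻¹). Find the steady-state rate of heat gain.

Q = 32.1 W

Resistance network (inner→outer):
  R_stainless steel = (1/0.146 − 1/0.188)/(4πk) = 1.530/(4π·16.9) = 0.007205 K/W
  R_aerogel blanket = (1/0.188 − 1/0.237)/(4πk) = 1.100/(4π·0.0132) = 6.630 K/W
  R_conv,out = 1/(4πr²h) = 1/(4π·0.237²·19.7) = 0.07192 K/W
ΣR = 0.007205 + 6.630 + 0.07192 = 6.709 K/W
Q = ΔT/ΣR = (-193 °C − 22.4 °C)/6.709 = -32.1 W
(Negative Q ⇒ heat flows inward; heat gain = 32.1 W.)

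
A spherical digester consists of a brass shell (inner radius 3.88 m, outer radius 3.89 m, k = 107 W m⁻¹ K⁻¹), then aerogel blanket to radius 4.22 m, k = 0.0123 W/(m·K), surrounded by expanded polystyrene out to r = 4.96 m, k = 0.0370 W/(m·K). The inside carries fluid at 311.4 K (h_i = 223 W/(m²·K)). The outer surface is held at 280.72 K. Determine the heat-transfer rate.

Resistance network (inner→outer):
  R_conv,in = 1/(4πr²h) = 1/(4π·3.88²·223) = 2.370×10^-5 K/W
  R_brass = (1/3.88 − 1/3.89)/(4πk) = 6.626×10^-4/(4π·107) = 4.927×10^-7 K/W
  R_aerogel blanket = (1/3.89 − 1/4.22)/(4πk) = 0.02010/(4π·0.0123) = 0.1301 K/W
  R_expanded polystyrene = (1/4.22 − 1/4.96)/(4πk) = 0.03535/(4π·0.0370) = 0.07604 K/W
ΣR = 2.370×10^-5 + 4.927×10^-7 + 0.1301 + 0.07604 = 0.2062 K/W
Q = ΔT/ΣR = (311.4 K − 280.72 K)/0.2062 = 149 W

Q = 149 W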